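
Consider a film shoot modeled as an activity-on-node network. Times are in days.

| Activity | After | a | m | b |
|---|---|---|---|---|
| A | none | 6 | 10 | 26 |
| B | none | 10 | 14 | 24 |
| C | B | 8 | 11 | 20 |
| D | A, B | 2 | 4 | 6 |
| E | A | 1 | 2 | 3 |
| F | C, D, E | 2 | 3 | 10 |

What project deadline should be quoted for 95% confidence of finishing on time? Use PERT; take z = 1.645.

te_A = (6 + 4·10 + 26)/6 = 72/6 = 12; σ²_A = ((26−6)/6)² = 11.111
te_B = (10 + 4·14 + 24)/6 = 90/6 = 15; σ²_B = ((24−10)/6)² = 5.444
te_C = (8 + 4·11 + 20)/6 = 72/6 = 12; σ²_C = ((20−8)/6)² = 4.000
te_D = (2 + 4·4 + 6)/6 = 24/6 = 4; σ²_D = ((6−2)/6)² = 0.444
te_E = (1 + 4·2 + 3)/6 = 12/6 = 2; σ²_E = ((3−1)/6)² = 0.111
te_F = (2 + 4·3 + 10)/6 = 24/6 = 4; σ²_F = ((10−2)/6)² = 1.778

Forward pass:
ES_A = 0; EF_A = 12
ES_B = 0; EF_B = 15
ES_C = 15; EF_C = 15+12 = 27
ES_D = max(EF_A=12, EF_B=15) = 15; EF_D = 15+4 = 19
ES_E = 12; EF_E = 12+2 = 14
ES_F = max(EF_C=27, EF_D=19, EF_E=14) = 27; EF_F = 27+4 = 31
Expected project duration μ = 31 days. Critical path: B → C → F.

Variance along critical path = 5.444 + 4.000 + 1.778 = 11.222; σ = 3.350 days.
D = μ + z·σ = 31 + 1.645·3.350 = 36.5 days

36.5 days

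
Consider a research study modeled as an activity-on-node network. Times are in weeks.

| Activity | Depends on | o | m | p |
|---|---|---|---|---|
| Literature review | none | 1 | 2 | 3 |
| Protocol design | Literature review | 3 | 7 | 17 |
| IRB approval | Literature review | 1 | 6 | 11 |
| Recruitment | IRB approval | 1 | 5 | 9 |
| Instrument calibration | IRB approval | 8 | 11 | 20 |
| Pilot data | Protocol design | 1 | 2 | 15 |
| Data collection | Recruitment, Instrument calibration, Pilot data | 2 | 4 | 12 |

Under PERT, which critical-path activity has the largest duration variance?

Instrument calibration

te_Literature review = (1 + 4·2 + 3)/6 = 12/6 = 2; σ²_Literature review = ((3−1)/6)² = 0.111
te_Protocol design = (3 + 4·7 + 17)/6 = 48/6 = 8; σ²_Protocol design = ((17−3)/6)² = 5.444
te_IRB approval = (1 + 4·6 + 11)/6 = 36/6 = 6; σ²_IRB approval = ((11−1)/6)² = 2.778
te_Recruitment = (1 + 4·5 + 9)/6 = 30/6 = 5; σ²_Recruitment = ((9−1)/6)² = 1.778
te_Instrument calibration = (8 + 4·11 + 20)/6 = 72/6 = 12; σ²_Instrument calibration = ((20−8)/6)² = 4.000
te_Pilot data = (1 + 4·2 + 15)/6 = 24/6 = 4; σ²_Pilot data = ((15−1)/6)² = 5.444
te_Data collection = (2 + 4·4 + 12)/6 = 30/6 = 5; σ²_Data collection = ((12−2)/6)² = 2.778

Forward pass:
ES_Literature review = 0; EF_Literature review = 2
ES_Protocol design = 2; EF_Protocol design = 2+8 = 10
ES_IRB approval = 2; EF_IRB approval = 2+6 = 8
ES_Recruitment = 8; EF_Recruitment = 8+5 = 13
ES_Instrument calibration = 8; EF_Instrument calibration = 8+12 = 20
ES_Pilot data = 10; EF_Pilot data = 10+4 = 14
ES_Data collection = max(EF_Recruitment=13, EF_Instrument calibration=20, EF_Pilot data=14) = 20; EF_Data collection = 20+5 = 25
Expected project duration μ = 25 weeks. Critical path: Literature review → IRB approval → Instrument calibration → Data collection.

Variances on critical path: σ²_Literature review=0.111, σ²_IRB approval=2.778, σ²_Instrument calibration=4.000, σ²_Data collection=2.778.
Largest is σ²_Instrument calibration = 4.000.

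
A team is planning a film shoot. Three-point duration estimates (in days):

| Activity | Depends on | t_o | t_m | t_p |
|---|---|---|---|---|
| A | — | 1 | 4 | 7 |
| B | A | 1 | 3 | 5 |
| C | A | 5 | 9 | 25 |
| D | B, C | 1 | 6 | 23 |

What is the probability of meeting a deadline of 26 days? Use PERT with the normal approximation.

0.724

te_A = (1 + 4·4 + 7)/6 = 24/6 = 4; σ²_A = ((7−1)/6)² = 1.000
te_B = (1 + 4·3 + 5)/6 = 18/6 = 3; σ²_B = ((5−1)/6)² = 0.444
te_C = (5 + 4·9 + 25)/6 = 66/6 = 11; σ²_C = ((25−5)/6)² = 11.111
te_D = (1 + 4·6 + 23)/6 = 48/6 = 8; σ²_D = ((23−1)/6)² = 13.444

Forward pass:
ES_A = 0; EF_A = 4
ES_B = 4; EF_B = 4+3 = 7
ES_C = 4; EF_C = 4+11 = 15
ES_D = max(EF_B=7, EF_C=15) = 15; EF_D = 15+8 = 23
Expected project duration μ = 23 days. Critical path: A → C → D.

Variance along critical path = 1.000 + 11.111 + 13.444 = 25.556; σ = √25.556 = 5.055 days.
Z = (26 − 23) / 5.055 = 0.593
P(T ≤ 26) = Φ(0.593) ≈ 0.724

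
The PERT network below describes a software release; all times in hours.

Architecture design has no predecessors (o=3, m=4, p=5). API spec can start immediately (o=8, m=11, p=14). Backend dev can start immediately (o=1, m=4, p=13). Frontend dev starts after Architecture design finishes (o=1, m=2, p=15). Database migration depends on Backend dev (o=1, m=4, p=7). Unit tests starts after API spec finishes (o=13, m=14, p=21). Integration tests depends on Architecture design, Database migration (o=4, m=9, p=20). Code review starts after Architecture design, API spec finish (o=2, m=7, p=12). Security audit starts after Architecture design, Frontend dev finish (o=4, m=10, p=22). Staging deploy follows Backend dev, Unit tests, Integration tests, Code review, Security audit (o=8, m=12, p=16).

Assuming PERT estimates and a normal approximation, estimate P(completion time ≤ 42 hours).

0.970

te_Architecture design = (3 + 4·4 + 5)/6 = 24/6 = 4; σ²_Architecture design = ((5−3)/6)² = 0.111
te_API spec = (8 + 4·11 + 14)/6 = 66/6 = 11; σ²_API spec = ((14−8)/6)² = 1.000
te_Backend dev = (1 + 4·4 + 13)/6 = 30/6 = 5; σ²_Backend dev = ((13−1)/6)² = 4.000
te_Frontend dev = (1 + 4·2 + 15)/6 = 24/6 = 4; σ²_Frontend dev = ((15−1)/6)² = 5.444
te_Database migration = (1 + 4·4 + 7)/6 = 24/6 = 4; σ²_Database migration = ((7−1)/6)² = 1.000
te_Unit tests = (13 + 4·14 + 21)/6 = 90/6 = 15; σ²_Unit tests = ((21−13)/6)² = 1.778
te_Integration tests = (4 + 4·9 + 20)/6 = 60/6 = 10; σ²_Integration tests = ((20−4)/6)² = 7.111
te_Code review = (2 + 4·7 + 12)/6 = 42/6 = 7; σ²_Code review = ((12−2)/6)² = 2.778
te_Security audit = (4 + 4·10 + 22)/6 = 66/6 = 11; σ²_Security audit = ((22−4)/6)² = 9.000
te_Staging deploy = (8 + 4·12 + 16)/6 = 72/6 = 12; σ²_Staging deploy = ((16−8)/6)² = 1.778

Forward pass:
ES_Architecture design = 0; EF_Architecture design = 4
ES_API spec = 0; EF_API spec = 11
ES_Backend dev = 0; EF_Backend dev = 5
ES_Frontend dev = 4; EF_Frontend dev = 4+4 = 8
ES_Database migration = 5; EF_Database migration = 5+4 = 9
ES_Unit tests = 11; EF_Unit tests = 11+15 = 26
ES_Integration tests = max(EF_Architecture design=4, EF_Database migration=9) = 9; EF_Integration tests = 9+10 = 19
ES_Code review = max(EF_Architecture design=4, EF_API spec=11) = 11; EF_Code review = 11+7 = 18
ES_Security audit = max(EF_Architecture design=4, EF_Frontend dev=8) = 8; EF_Security audit = 8+11 = 19
ES_Staging deploy = max(EF_Backend dev=5, EF_Unit tests=26, EF_Integration tests=19, EF_Code review=18, EF_Security audit=19) = 26; EF_Staging deploy = 26+12 = 38
Expected project duration μ = 38 hours. Critical path: API spec → Unit tests → Staging deploy.

Variance along critical path = 1.000 + 1.778 + 1.778 = 4.556; σ = √4.556 = 2.134 hours.
Z = (42 − 38) / 2.134 = 1.874
P(T ≤ 42) = Φ(1.874) ≈ 0.970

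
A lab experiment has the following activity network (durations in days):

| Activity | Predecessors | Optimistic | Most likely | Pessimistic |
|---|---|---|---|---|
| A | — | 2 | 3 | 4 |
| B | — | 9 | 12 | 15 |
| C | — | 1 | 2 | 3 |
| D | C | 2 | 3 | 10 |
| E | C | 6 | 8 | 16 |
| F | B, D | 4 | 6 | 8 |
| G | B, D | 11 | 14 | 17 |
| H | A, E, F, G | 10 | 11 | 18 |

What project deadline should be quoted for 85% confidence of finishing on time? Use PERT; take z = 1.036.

40.0 days

te_A = (2 + 4·3 + 4)/6 = 18/6 = 3; σ²_A = ((4−2)/6)² = 0.111
te_B = (9 + 4·12 + 15)/6 = 72/6 = 12; σ²_B = ((15−9)/6)² = 1.000
te_C = (1 + 4·2 + 3)/6 = 12/6 = 2; σ²_C = ((3−1)/6)² = 0.111
te_D = (2 + 4·3 + 10)/6 = 24/6 = 4; σ²_D = ((10−2)/6)² = 1.778
te_E = (6 + 4·8 + 16)/6 = 54/6 = 9; σ²_E = ((16−6)/6)² = 2.778
te_F = (4 + 4·6 + 8)/6 = 36/6 = 6; σ²_F = ((8−4)/6)² = 0.444
te_G = (11 + 4·14 + 17)/6 = 84/6 = 14; σ²_G = ((17−11)/6)² = 1.000
te_H = (10 + 4·11 + 18)/6 = 72/6 = 12; σ²_H = ((18−10)/6)² = 1.778

Forward pass:
ES_A = 0; EF_A = 3
ES_B = 0; EF_B = 12
ES_C = 0; EF_C = 2
ES_D = 2; EF_D = 2+4 = 6
ES_E = 2; EF_E = 2+9 = 11
ES_F = max(EF_B=12, EF_D=6) = 12; EF_F = 12+6 = 18
ES_G = max(EF_B=12, EF_D=6) = 12; EF_G = 12+14 = 26
ES_H = max(EF_A=3, EF_E=11, EF_F=18, EF_G=26) = 26; EF_H = 26+12 = 38
Expected project duration μ = 38 days. Critical path: B → G → H.

Variance along critical path = 1.000 + 1.000 + 1.778 = 3.778; σ = 1.944 days.
D = μ + z·σ = 38 + 1.036·1.944 = 40.0 days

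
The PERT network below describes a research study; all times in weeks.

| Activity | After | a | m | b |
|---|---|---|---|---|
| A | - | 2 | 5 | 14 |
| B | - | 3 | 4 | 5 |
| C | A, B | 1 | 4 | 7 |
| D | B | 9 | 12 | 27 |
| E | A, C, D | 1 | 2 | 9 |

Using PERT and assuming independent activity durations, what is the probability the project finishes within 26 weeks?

0.935

te_A = (2 + 4·5 + 14)/6 = 36/6 = 6; σ²_A = ((14−2)/6)² = 4.000
te_B = (3 + 4·4 + 5)/6 = 24/6 = 4; σ²_B = ((5−3)/6)² = 0.111
te_C = (1 + 4·4 + 7)/6 = 24/6 = 4; σ²_C = ((7−1)/6)² = 1.000
te_D = (9 + 4·12 + 27)/6 = 84/6 = 14; σ²_D = ((27−9)/6)² = 9.000
te_E = (1 + 4·2 + 9)/6 = 18/6 = 3; σ²_E = ((9−1)/6)² = 1.778

Forward pass:
ES_A = 0; EF_A = 6
ES_B = 0; EF_B = 4
ES_C = max(EF_A=6, EF_B=4) = 6; EF_C = 6+4 = 10
ES_D = 4; EF_D = 4+14 = 18
ES_E = max(EF_A=6, EF_C=10, EF_D=18) = 18; EF_E = 18+3 = 21
Expected project duration μ = 21 weeks. Critical path: B → D → E.

Variance along critical path = 0.111 + 9.000 + 1.778 = 10.889; σ = √10.889 = 3.300 weeks.
Z = (26 − 21) / 3.300 = 1.515
P(T ≤ 26) = Φ(1.515) ≈ 0.935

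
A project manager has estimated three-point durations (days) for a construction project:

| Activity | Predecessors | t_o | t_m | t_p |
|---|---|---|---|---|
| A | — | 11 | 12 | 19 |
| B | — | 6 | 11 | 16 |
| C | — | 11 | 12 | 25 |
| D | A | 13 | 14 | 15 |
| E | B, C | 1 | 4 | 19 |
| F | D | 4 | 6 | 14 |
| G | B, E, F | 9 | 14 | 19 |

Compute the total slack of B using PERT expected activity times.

17 days

te_A = (11 + 4·12 + 19)/6 = 78/6 = 13
te_B = (6 + 4·11 + 16)/6 = 66/6 = 11
te_C = (11 + 4·12 + 25)/6 = 84/6 = 14
te_D = (13 + 4·14 + 15)/6 = 84/6 = 14
te_E = (1 + 4·4 + 19)/6 = 36/6 = 6
te_F = (4 + 4·6 + 14)/6 = 42/6 = 7
te_G = (9 + 4·14 + 19)/6 = 84/6 = 14

Forward pass:
ES_A = 0; EF_A = 13
ES_B = 0; EF_B = 11
ES_C = 0; EF_C = 14
ES_D = 13; EF_D = 13+14 = 27
ES_E = max(EF_B=11, EF_C=14) = 14; EF_E = 14+6 = 20
ES_F = 27; EF_F = 27+7 = 34
ES_G = max(EF_B=11, EF_E=20, EF_F=34) = 34; EF_G = 34+14 = 48
Expected project duration μ = 48 days. Critical path: A → D → F → G.

Backward pass:
LF_G = 48; LS_G = 48−14 = 34
LF_F = LS_G = 34; LS_F = 34−7 = 27
LF_E = LS_G = 34; LS_E = 34−6 = 28
LF_D = LS_F = 27; LS_D = 27−14 = 13
LF_C = LS_E = 28; LS_C = 28−14 = 14
LF_B = min(LS_E=28, LS_G=34) = 28; LS_B = 28−11 = 17
LF_A = LS_D = 13; LS_A = 13−13 = 0
Slack_B = LS_B − ES_B = 17 − 0 = 17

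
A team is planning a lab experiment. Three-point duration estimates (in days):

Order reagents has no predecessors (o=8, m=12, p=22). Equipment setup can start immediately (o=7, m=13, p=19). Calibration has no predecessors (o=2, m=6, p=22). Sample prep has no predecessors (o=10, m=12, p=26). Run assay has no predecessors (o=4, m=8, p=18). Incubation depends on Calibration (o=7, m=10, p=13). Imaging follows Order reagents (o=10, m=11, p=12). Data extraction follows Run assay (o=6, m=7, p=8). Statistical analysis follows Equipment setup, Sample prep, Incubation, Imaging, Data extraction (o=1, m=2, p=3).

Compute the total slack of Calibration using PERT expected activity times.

6 days

te_Order reagents = (8 + 4·12 + 22)/6 = 78/6 = 13
te_Equipment setup = (7 + 4·13 + 19)/6 = 78/6 = 13
te_Calibration = (2 + 4·6 + 22)/6 = 48/6 = 8
te_Sample prep = (10 + 4·12 + 26)/6 = 84/6 = 14
te_Run assay = (4 + 4·8 + 18)/6 = 54/6 = 9
te_Incubation = (7 + 4·10 + 13)/6 = 60/6 = 10
te_Imaging = (10 + 4·11 + 12)/6 = 66/6 = 11
te_Data extraction = (6 + 4·7 + 8)/6 = 42/6 = 7
te_Statistical analysis = (1 + 4·2 + 3)/6 = 12/6 = 2

Forward pass:
ES_Order reagents = 0; EF_Order reagents = 13
ES_Equipment setup = 0; EF_Equipment setup = 13
ES_Calibration = 0; EF_Calibration = 8
ES_Sample prep = 0; EF_Sample prep = 14
ES_Run assay = 0; EF_Run assay = 9
ES_Incubation = 8; EF_Incubation = 8+10 = 18
ES_Imaging = 13; EF_Imaging = 13+11 = 24
ES_Data extraction = 9; EF_Data extraction = 9+7 = 16
ES_Statistical analysis = max(EF_Equipment setup=13, EF_Sample prep=14, EF_Incubation=18, EF_Imaging=24, EF_Data extraction=16) = 24; EF_Statistical analysis = 24+2 = 26
Expected project duration μ = 26 days. Critical path: Order reagents → Imaging → Statistical analysis.

Backward pass:
LF_Statistical analysis = 26; LS_Statistical analysis = 26−2 = 24
LF_Data extraction = LS_Statistical analysis = 24; LS_Data extraction = 24−7 = 17
LF_Imaging = LS_Statistical analysis = 24; LS_Imaging = 24−11 = 13
LF_Incubation = LS_Statistical analysis = 24; LS_Incubation = 24−10 = 14
LF_Run assay = LS_Data extraction = 17; LS_Run assay = 17−9 = 8
LF_Sample prep = LS_Statistical analysis = 24; LS_Sample prep = 24−14 = 10
LF_Calibration = LS_Incubation = 14; LS_Calibration = 14−8 = 6
LF_Equipment setup = LS_Statistical analysis = 24; LS_Equipment setup = 24−13 = 11
LF_Order reagents = LS_Imaging = 13; LS_Order reagents = 13−13 = 0
Slack_Calibration = LS_Calibration − ES_Calibration = 6 − 0 = 6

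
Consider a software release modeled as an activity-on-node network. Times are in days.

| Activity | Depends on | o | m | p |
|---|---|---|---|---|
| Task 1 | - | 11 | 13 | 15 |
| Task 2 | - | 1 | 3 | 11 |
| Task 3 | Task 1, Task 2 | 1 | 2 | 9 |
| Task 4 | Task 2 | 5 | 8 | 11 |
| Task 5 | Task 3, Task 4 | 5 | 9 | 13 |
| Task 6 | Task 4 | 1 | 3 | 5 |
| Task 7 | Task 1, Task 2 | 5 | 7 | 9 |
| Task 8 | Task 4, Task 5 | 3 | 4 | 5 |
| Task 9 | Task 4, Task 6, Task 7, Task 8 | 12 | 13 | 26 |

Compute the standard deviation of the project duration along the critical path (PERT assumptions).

3.09 days

te_Task 1 = (11 + 4·13 + 15)/6 = 78/6 = 13; σ²_Task 1 = ((15−11)/6)² = 0.444
te_Task 2 = (1 + 4·3 + 11)/6 = 24/6 = 4; σ²_Task 2 = ((11−1)/6)² = 2.778
te_Task 3 = (1 + 4·2 + 9)/6 = 18/6 = 3; σ²_Task 3 = ((9−1)/6)² = 1.778
te_Task 4 = (5 + 4·8 + 11)/6 = 48/6 = 8; σ²_Task 4 = ((11−5)/6)² = 1.000
te_Task 5 = (5 + 4·9 + 13)/6 = 54/6 = 9; σ²_Task 5 = ((13−5)/6)² = 1.778
te_Task 6 = (1 + 4·3 + 5)/6 = 18/6 = 3; σ²_Task 6 = ((5−1)/6)² = 0.444
te_Task 7 = (5 + 4·7 + 9)/6 = 42/6 = 7; σ²_Task 7 = ((9−5)/6)² = 0.444
te_Task 8 = (3 + 4·4 + 5)/6 = 24/6 = 4; σ²_Task 8 = ((5−3)/6)² = 0.111
te_Task 9 = (12 + 4·13 + 26)/6 = 90/6 = 15; σ²_Task 9 = ((26−12)/6)² = 5.444

Forward pass:
ES_Task 1 = 0; EF_Task 1 = 13
ES_Task 2 = 0; EF_Task 2 = 4
ES_Task 3 = max(EF_Task 1=13, EF_Task 2=4) = 13; EF_Task 3 = 13+3 = 16
ES_Task 4 = 4; EF_Task 4 = 4+8 = 12
ES_Task 5 = max(EF_Task 3=16, EF_Task 4=12) = 16; EF_Task 5 = 16+9 = 25
ES_Task 6 = 12; EF_Task 6 = 12+3 = 15
ES_Task 7 = max(EF_Task 1=13, EF_Task 2=4) = 13; EF_Task 7 = 13+7 = 20
ES_Task 8 = max(EF_Task 4=12, EF_Task 5=25) = 25; EF_Task 8 = 25+4 = 29
ES_Task 9 = max(EF_Task 4=12, EF_Task 6=15, EF_Task 7=20, EF_Task 8=29) = 29; EF_Task 9 = 29+15 = 44
Expected project duration μ = 44 days. Critical path: Task 1 → Task 3 → Task 5 → Task 8 → Task 9.

Variance along critical path = 0.444 + 1.778 + 1.778 + 0.111 + 5.444 = 9.556
σ = √9.556 = 3.091 days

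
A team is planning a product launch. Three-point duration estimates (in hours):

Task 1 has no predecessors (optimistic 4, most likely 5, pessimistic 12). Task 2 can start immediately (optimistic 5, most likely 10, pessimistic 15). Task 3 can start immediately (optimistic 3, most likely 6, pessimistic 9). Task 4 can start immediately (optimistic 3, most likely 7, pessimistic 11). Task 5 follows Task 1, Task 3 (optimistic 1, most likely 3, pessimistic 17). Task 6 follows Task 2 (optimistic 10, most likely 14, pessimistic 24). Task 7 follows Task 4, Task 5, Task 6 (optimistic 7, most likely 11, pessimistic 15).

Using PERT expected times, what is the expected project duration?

36 hours

te_Task 1 = (4 + 4·5 + 12)/6 = 36/6 = 6
te_Task 2 = (5 + 4·10 + 15)/6 = 60/6 = 10
te_Task 3 = (3 + 4·6 + 9)/6 = 36/6 = 6
te_Task 4 = (3 + 4·7 + 11)/6 = 42/6 = 7
te_Task 5 = (1 + 4·3 + 17)/6 = 30/6 = 5
te_Task 6 = (10 + 4·14 + 24)/6 = 90/6 = 15
te_Task 7 = (7 + 4·11 + 15)/6 = 66/6 = 11

Forward pass:
ES_Task 1 = 0; EF_Task 1 = 6
ES_Task 2 = 0; EF_Task 2 = 10
ES_Task 3 = 0; EF_Task 3 = 6
ES_Task 4 = 0; EF_Task 4 = 7
ES_Task 5 = max(EF_Task 1=6, EF_Task 3=6) = 6; EF_Task 5 = 6+5 = 11
ES_Task 6 = 10; EF_Task 6 = 10+15 = 25
ES_Task 7 = max(EF_Task 4=7, EF_Task 5=11, EF_Task 6=25) = 25; EF_Task 7 = 25+11 = 36
Expected project duration μ = 36 hours. Critical path: Task 2 → Task 6 → Task 7.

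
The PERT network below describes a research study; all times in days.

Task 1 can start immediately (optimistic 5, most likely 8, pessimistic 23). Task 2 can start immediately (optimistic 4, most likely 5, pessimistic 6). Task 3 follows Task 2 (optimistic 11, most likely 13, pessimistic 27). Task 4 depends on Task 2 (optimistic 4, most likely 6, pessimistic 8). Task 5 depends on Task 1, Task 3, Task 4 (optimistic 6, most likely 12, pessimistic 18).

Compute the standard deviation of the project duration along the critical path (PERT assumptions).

te_Task 1 = (5 + 4·8 + 23)/6 = 60/6 = 10; σ²_Task 1 = ((23−5)/6)² = 9.000
te_Task 2 = (4 + 4·5 + 6)/6 = 30/6 = 5; σ²_Task 2 = ((6−4)/6)² = 0.111
te_Task 3 = (11 + 4·13 + 27)/6 = 90/6 = 15; σ²_Task 3 = ((27−11)/6)² = 7.111
te_Task 4 = (4 + 4·6 + 8)/6 = 36/6 = 6; σ²_Task 4 = ((8−4)/6)² = 0.444
te_Task 5 = (6 + 4·12 + 18)/6 = 72/6 = 12; σ²_Task 5 = ((18−6)/6)² = 4.000

Forward pass:
ES_Task 1 = 0; EF_Task 1 = 10
ES_Task 2 = 0; EF_Task 2 = 5
ES_Task 3 = 5; EF_Task 3 = 5+15 = 20
ES_Task 4 = 5; EF_Task 4 = 5+6 = 11
ES_Task 5 = max(EF_Task 1=10, EF_Task 3=20, EF_Task 4=11) = 20; EF_Task 5 = 20+12 = 32
Expected project duration μ = 32 days. Critical path: Task 2 → Task 3 → Task 5.

Variance along critical path = 0.111 + 7.111 + 4.000 = 11.222
σ = √11.222 = 3.350 days

3.35 days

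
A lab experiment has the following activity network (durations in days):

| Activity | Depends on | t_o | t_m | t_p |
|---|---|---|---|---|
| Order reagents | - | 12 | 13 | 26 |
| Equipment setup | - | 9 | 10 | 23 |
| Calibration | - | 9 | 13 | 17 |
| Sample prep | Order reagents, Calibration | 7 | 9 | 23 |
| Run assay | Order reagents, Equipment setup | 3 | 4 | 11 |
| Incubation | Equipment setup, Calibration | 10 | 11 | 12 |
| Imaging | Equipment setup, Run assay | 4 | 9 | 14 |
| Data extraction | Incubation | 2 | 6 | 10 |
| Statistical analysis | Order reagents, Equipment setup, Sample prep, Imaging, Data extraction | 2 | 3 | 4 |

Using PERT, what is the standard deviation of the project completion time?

te_Order reagents = (12 + 4·13 + 26)/6 = 90/6 = 15; σ²_Order reagents = ((26−12)/6)² = 5.444
te_Equipment setup = (9 + 4·10 + 23)/6 = 72/6 = 12; σ²_Equipment setup = ((23−9)/6)² = 5.444
te_Calibration = (9 + 4·13 + 17)/6 = 78/6 = 13; σ²_Calibration = ((17−9)/6)² = 1.778
te_Sample prep = (7 + 4·9 + 23)/6 = 66/6 = 11; σ²_Sample prep = ((23−7)/6)² = 7.111
te_Run assay = (3 + 4·4 + 11)/6 = 30/6 = 5; σ²_Run assay = ((11−3)/6)² = 1.778
te_Incubation = (10 + 4·11 + 12)/6 = 66/6 = 11; σ²_Incubation = ((12−10)/6)² = 0.111
te_Imaging = (4 + 4·9 + 14)/6 = 54/6 = 9; σ²_Imaging = ((14−4)/6)² = 2.778
te_Data extraction = (2 + 4·6 + 10)/6 = 36/6 = 6; σ²_Data extraction = ((10−2)/6)² = 1.778
te_Statistical analysis = (2 + 4·3 + 4)/6 = 18/6 = 3; σ²_Statistical analysis = ((4−2)/6)² = 0.111

Forward pass:
ES_Order reagents = 0; EF_Order reagents = 15
ES_Equipment setup = 0; EF_Equipment setup = 12
ES_Calibration = 0; EF_Calibration = 13
ES_Sample prep = max(EF_Order reagents=15, EF_Calibration=13) = 15; EF_Sample prep = 15+11 = 26
ES_Run assay = max(EF_Order reagents=15, EF_Equipment setup=12) = 15; EF_Run assay = 15+5 = 20
ES_Incubation = max(EF_Equipment setup=12, EF_Calibration=13) = 13; EF_Incubation = 13+11 = 24
ES_Imaging = max(EF_Equipment setup=12, EF_Run assay=20) = 20; EF_Imaging = 20+9 = 29
ES_Data extraction = 24; EF_Data extraction = 24+6 = 30
ES_Statistical analysis = max(EF_Order reagents=15, EF_Equipment setup=12, EF_Sample prep=26, EF_Imaging=29, EF_Data extraction=30) = 30; EF_Statistical analysis = 30+3 = 33
Expected project duration μ = 33 days. Critical path: Calibration → Incubation → Data extraction → Statistical analysis.

Variance along critical path = 1.778 + 0.111 + 1.778 + 0.111 = 3.778
σ = √3.778 = 1.944 days

1.94 days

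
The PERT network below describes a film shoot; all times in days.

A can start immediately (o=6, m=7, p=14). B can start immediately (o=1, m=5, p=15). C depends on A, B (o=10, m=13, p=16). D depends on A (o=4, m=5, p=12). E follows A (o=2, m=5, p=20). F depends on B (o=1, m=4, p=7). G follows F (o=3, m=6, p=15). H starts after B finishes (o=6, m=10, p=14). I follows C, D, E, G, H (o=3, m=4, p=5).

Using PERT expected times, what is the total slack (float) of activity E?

6 days

te_A = (6 + 4·7 + 14)/6 = 48/6 = 8
te_B = (1 + 4·5 + 15)/6 = 36/6 = 6
te_C = (10 + 4·13 + 16)/6 = 78/6 = 13
te_D = (4 + 4·5 + 12)/6 = 36/6 = 6
te_E = (2 + 4·5 + 20)/6 = 42/6 = 7
te_F = (1 + 4·4 + 7)/6 = 24/6 = 4
te_G = (3 + 4·6 + 15)/6 = 42/6 = 7
te_H = (6 + 4·10 + 14)/6 = 60/6 = 10
te_I = (3 + 4·4 + 5)/6 = 24/6 = 4

Forward pass:
ES_A = 0; EF_A = 8
ES_B = 0; EF_B = 6
ES_C = max(EF_A=8, EF_B=6) = 8; EF_C = 8+13 = 21
ES_D = 8; EF_D = 8+6 = 14
ES_E = 8; EF_E = 8+7 = 15
ES_F = 6; EF_F = 6+4 = 10
ES_G = 10; EF_G = 10+7 = 17
ES_H = 6; EF_H = 6+10 = 16
ES_I = max(EF_C=21, EF_D=14, EF_E=15, EF_G=17, EF_H=16) = 21; EF_I = 21+4 = 25
Expected project duration μ = 25 days. Critical path: A → C → I.

Backward pass:
LF_I = 25; LS_I = 25−4 = 21
LF_H = LS_I = 21; LS_H = 21−10 = 11
LF_G = LS_I = 21; LS_G = 21−7 = 14
LF_F = LS_G = 14; LS_F = 14−4 = 10
LF_E = LS_I = 21; LS_E = 21−7 = 14
LF_D = LS_I = 21; LS_D = 21−6 = 15
LF_C = LS_I = 21; LS_C = 21−13 = 8
LF_B = min(LS_C=8, LS_F=10, LS_H=11) = 8; LS_B = 8−6 = 2
LF_A = min(LS_C=8, LS_D=15, LS_E=14) = 8; LS_A = 8−8 = 0
Slack_E = LS_E − ES_E = 14 − 8 = 6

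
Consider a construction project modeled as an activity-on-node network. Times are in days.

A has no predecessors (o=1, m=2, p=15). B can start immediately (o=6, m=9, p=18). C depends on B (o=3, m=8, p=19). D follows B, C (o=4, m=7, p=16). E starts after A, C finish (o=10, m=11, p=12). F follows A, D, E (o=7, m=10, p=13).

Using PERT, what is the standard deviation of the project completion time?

3.50 days

te_A = (1 + 4·2 + 15)/6 = 24/6 = 4; σ²_A = ((15−1)/6)² = 5.444
te_B = (6 + 4·9 + 18)/6 = 60/6 = 10; σ²_B = ((18−6)/6)² = 4.000
te_C = (3 + 4·8 + 19)/6 = 54/6 = 9; σ²_C = ((19−3)/6)² = 7.111
te_D = (4 + 4·7 + 16)/6 = 48/6 = 8; σ²_D = ((16−4)/6)² = 4.000
te_E = (10 + 4·11 + 12)/6 = 66/6 = 11; σ²_E = ((12−10)/6)² = 0.111
te_F = (7 + 4·10 + 13)/6 = 60/6 = 10; σ²_F = ((13−7)/6)² = 1.000

Forward pass:
ES_A = 0; EF_A = 4
ES_B = 0; EF_B = 10
ES_C = 10; EF_C = 10+9 = 19
ES_D = max(EF_B=10, EF_C=19) = 19; EF_D = 19+8 = 27
ES_E = max(EF_A=4, EF_C=19) = 19; EF_E = 19+11 = 30
ES_F = max(EF_A=4, EF_D=27, EF_E=30) = 30; EF_F = 30+10 = 40
Expected project duration μ = 40 days. Critical path: B → C → E → F.

Variance along critical path = 4.000 + 7.111 + 0.111 + 1.000 = 12.222
σ = √12.222 = 3.496 days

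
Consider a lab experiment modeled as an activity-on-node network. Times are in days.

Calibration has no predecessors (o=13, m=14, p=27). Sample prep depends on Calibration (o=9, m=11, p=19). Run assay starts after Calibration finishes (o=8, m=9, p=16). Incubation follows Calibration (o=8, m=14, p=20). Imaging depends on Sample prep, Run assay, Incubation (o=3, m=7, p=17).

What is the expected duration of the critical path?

te_Calibration = (13 + 4·14 + 27)/6 = 96/6 = 16
te_Sample prep = (9 + 4·11 + 19)/6 = 72/6 = 12
te_Run assay = (8 + 4·9 + 16)/6 = 60/6 = 10
te_Incubation = (8 + 4·14 + 20)/6 = 84/6 = 14
te_Imaging = (3 + 4·7 + 17)/6 = 48/6 = 8

Forward pass:
ES_Calibration = 0; EF_Calibration = 16
ES_Sample prep = 16; EF_Sample prep = 16+12 = 28
ES_Run assay = 16; EF_Run assay = 16+10 = 26
ES_Incubation = 16; EF_Incubation = 16+14 = 30
ES_Imaging = max(EF_Sample prep=28, EF_Run assay=26, EF_Incubation=30) = 30; EF_Imaging = 30+8 = 38
Expected project duration μ = 38 days. Critical path: Calibration → Incubation → Imaging.

38 days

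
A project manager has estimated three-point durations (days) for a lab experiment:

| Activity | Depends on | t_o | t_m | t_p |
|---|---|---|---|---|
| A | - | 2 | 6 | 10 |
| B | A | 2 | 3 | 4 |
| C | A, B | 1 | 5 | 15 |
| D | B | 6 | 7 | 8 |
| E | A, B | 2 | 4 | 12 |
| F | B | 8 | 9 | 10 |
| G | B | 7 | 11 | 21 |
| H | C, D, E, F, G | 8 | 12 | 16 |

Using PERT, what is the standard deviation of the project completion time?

te_A = (2 + 4·6 + 10)/6 = 36/6 = 6; σ²_A = ((10−2)/6)² = 1.778
te_B = (2 + 4·3 + 4)/6 = 18/6 = 3; σ²_B = ((4−2)/6)² = 0.111
te_C = (1 + 4·5 + 15)/6 = 36/6 = 6; σ²_C = ((15−1)/6)² = 5.444
te_D = (6 + 4·7 + 8)/6 = 42/6 = 7; σ²_D = ((8−6)/6)² = 0.111
te_E = (2 + 4·4 + 12)/6 = 30/6 = 5; σ²_E = ((12−2)/6)² = 2.778
te_F = (8 + 4·9 + 10)/6 = 54/6 = 9; σ²_F = ((10−8)/6)² = 0.111
te_G = (7 + 4·11 + 21)/6 = 72/6 = 12; σ²_G = ((21−7)/6)² = 5.444
te_H = (8 + 4·12 + 16)/6 = 72/6 = 12; σ²_H = ((16−8)/6)² = 1.778

Forward pass:
ES_A = 0; EF_A = 6
ES_B = 6; EF_B = 6+3 = 9
ES_C = max(EF_A=6, EF_B=9) = 9; EF_C = 9+6 = 15
ES_D = 9; EF_D = 9+7 = 16
ES_E = max(EF_A=6, EF_B=9) = 9; EF_E = 9+5 = 14
ES_F = 9; EF_F = 9+9 = 18
ES_G = 9; EF_G = 9+12 = 21
ES_H = max(EF_C=15, EF_D=16, EF_E=14, EF_F=18, EF_G=21) = 21; EF_H = 21+12 = 33
Expected project duration μ = 33 days. Critical path: A → B → G → H.

Variance along critical path = 1.778 + 0.111 + 5.444 + 1.778 = 9.111
σ = √9.111 = 3.018 days

3.02 days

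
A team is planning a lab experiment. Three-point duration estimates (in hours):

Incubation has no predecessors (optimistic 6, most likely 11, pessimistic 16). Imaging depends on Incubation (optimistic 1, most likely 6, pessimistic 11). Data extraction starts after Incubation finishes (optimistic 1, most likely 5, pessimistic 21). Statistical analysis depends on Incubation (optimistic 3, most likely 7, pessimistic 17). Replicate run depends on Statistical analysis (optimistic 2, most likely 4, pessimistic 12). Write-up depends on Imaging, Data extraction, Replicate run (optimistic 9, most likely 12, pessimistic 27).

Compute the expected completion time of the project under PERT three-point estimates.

te_Incubation = (6 + 4·11 + 16)/6 = 66/6 = 11
te_Imaging = (1 + 4·6 + 11)/6 = 36/6 = 6
te_Data extraction = (1 + 4·5 + 21)/6 = 42/6 = 7
te_Statistical analysis = (3 + 4·7 + 17)/6 = 48/6 = 8
te_Replicate run = (2 + 4·4 + 12)/6 = 30/6 = 5
te_Write-up = (9 + 4·12 + 27)/6 = 84/6 = 14

Forward pass:
ES_Incubation = 0; EF_Incubation = 11
ES_Imaging = 11; EF_Imaging = 11+6 = 17
ES_Data extraction = 11; EF_Data extraction = 11+7 = 18
ES_Statistical analysis = 11; EF_Statistical analysis = 11+8 = 19
ES_Replicate run = 19; EF_Replicate run = 19+5 = 24
ES_Write-up = max(EF_Imaging=17, EF_Data extraction=18, EF_Replicate run=24) = 24; EF_Write-up = 24+14 = 38
Expected project duration μ = 38 hours. Critical path: Incubation → Statistical analysis → Replicate run → Write-up.

38 hours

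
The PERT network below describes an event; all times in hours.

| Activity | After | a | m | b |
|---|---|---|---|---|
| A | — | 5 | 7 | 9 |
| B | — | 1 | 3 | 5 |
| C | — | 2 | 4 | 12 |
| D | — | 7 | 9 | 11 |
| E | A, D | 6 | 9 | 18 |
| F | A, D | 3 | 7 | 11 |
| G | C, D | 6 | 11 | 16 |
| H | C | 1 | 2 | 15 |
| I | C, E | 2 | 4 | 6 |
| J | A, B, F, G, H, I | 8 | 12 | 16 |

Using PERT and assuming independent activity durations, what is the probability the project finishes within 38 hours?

0.877

te_A = (5 + 4·7 + 9)/6 = 42/6 = 7; σ²_A = ((9−5)/6)² = 0.444
te_B = (1 + 4·3 + 5)/6 = 18/6 = 3; σ²_B = ((5−1)/6)² = 0.444
te_C = (2 + 4·4 + 12)/6 = 30/6 = 5; σ²_C = ((12−2)/6)² = 2.778
te_D = (7 + 4·9 + 11)/6 = 54/6 = 9; σ²_D = ((11−7)/6)² = 0.444
te_E = (6 + 4·9 + 18)/6 = 60/6 = 10; σ²_E = ((18−6)/6)² = 4.000
te_F = (3 + 4·7 + 11)/6 = 42/6 = 7; σ²_F = ((11−3)/6)² = 1.778
te_G = (6 + 4·11 + 16)/6 = 66/6 = 11; σ²_G = ((16−6)/6)² = 2.778
te_H = (1 + 4·2 + 15)/6 = 24/6 = 4; σ²_H = ((15−1)/6)² = 5.444
te_I = (2 + 4·4 + 6)/6 = 24/6 = 4; σ²_I = ((6−2)/6)² = 0.444
te_J = (8 + 4·12 + 16)/6 = 72/6 = 12; σ²_J = ((16−8)/6)² = 1.778

Forward pass:
ES_A = 0; EF_A = 7
ES_B = 0; EF_B = 3
ES_C = 0; EF_C = 5
ES_D = 0; EF_D = 9
ES_E = max(EF_A=7, EF_D=9) = 9; EF_E = 9+10 = 19
ES_F = max(EF_A=7, EF_D=9) = 9; EF_F = 9+7 = 16
ES_G = max(EF_C=5, EF_D=9) = 9; EF_G = 9+11 = 20
ES_H = 5; EF_H = 5+4 = 9
ES_I = max(EF_C=5, EF_E=19) = 19; EF_I = 19+4 = 23
ES_J = max(EF_A=7, EF_B=3, EF_F=16, EF_G=20, EF_H=9, EF_I=23) = 23; EF_J = 23+12 = 35
Expected project duration μ = 35 hours. Critical path: D → E → I → J.

Variance along critical path = 0.444 + 4.000 + 0.444 + 1.778 = 6.667; σ = √6.667 = 2.582 hours.
Z = (38 − 35) / 2.582 = 1.162
P(T ≤ 38) = Φ(1.162) ≈ 0.877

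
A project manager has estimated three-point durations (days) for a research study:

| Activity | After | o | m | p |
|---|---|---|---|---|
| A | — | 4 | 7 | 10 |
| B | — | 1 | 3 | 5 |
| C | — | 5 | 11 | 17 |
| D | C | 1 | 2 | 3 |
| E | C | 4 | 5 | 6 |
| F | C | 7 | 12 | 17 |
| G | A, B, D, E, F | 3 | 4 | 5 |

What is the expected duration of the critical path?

27 days

te_A = (4 + 4·7 + 10)/6 = 42/6 = 7
te_B = (1 + 4·3 + 5)/6 = 18/6 = 3
te_C = (5 + 4·11 + 17)/6 = 66/6 = 11
te_D = (1 + 4·2 + 3)/6 = 12/6 = 2
te_E = (4 + 4·5 + 6)/6 = 30/6 = 5
te_F = (7 + 4·12 + 17)/6 = 72/6 = 12
te_G = (3 + 4·4 + 5)/6 = 24/6 = 4

Forward pass:
ES_A = 0; EF_A = 7
ES_B = 0; EF_B = 3
ES_C = 0; EF_C = 11
ES_D = 11; EF_D = 11+2 = 13
ES_E = 11; EF_E = 11+5 = 16
ES_F = 11; EF_F = 11+12 = 23
ES_G = max(EF_A=7, EF_B=3, EF_D=13, EF_E=16, EF_F=23) = 23; EF_G = 23+4 = 27
Expected project duration μ = 27 days. Critical path: C → F → G.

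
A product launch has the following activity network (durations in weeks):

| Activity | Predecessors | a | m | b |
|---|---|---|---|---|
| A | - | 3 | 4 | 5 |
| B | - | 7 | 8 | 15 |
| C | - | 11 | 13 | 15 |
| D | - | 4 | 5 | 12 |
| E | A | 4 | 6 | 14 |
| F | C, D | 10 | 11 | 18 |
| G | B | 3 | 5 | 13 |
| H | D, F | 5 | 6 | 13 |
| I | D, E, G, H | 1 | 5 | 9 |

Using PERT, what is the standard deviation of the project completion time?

te_A = (3 + 4·4 + 5)/6 = 24/6 = 4; σ²_A = ((5−3)/6)² = 0.111
te_B = (7 + 4·8 + 15)/6 = 54/6 = 9; σ²_B = ((15−7)/6)² = 1.778
te_C = (11 + 4·13 + 15)/6 = 78/6 = 13; σ²_C = ((15−11)/6)² = 0.444
te_D = (4 + 4·5 + 12)/6 = 36/6 = 6; σ²_D = ((12−4)/6)² = 1.778
te_E = (4 + 4·6 + 14)/6 = 42/6 = 7; σ²_E = ((14−4)/6)² = 2.778
te_F = (10 + 4·11 + 18)/6 = 72/6 = 12; σ²_F = ((18−10)/6)² = 1.778
te_G = (3 + 4·5 + 13)/6 = 36/6 = 6; σ²_G = ((13−3)/6)² = 2.778
te_H = (5 + 4·6 + 13)/6 = 42/6 = 7; σ²_H = ((13−5)/6)² = 1.778
te_I = (1 + 4·5 + 9)/6 = 30/6 = 5; σ²_I = ((9−1)/6)² = 1.778

Forward pass:
ES_A = 0; EF_A = 4
ES_B = 0; EF_B = 9
ES_C = 0; EF_C = 13
ES_D = 0; EF_D = 6
ES_E = 4; EF_E = 4+7 = 11
ES_F = max(EF_C=13, EF_D=6) = 13; EF_F = 13+12 = 25
ES_G = 9; EF_G = 9+6 = 15
ES_H = max(EF_D=6, EF_F=25) = 25; EF_H = 25+7 = 32
ES_I = max(EF_D=6, EF_E=11, EF_G=15, EF_H=32) = 32; EF_I = 32+5 = 37
Expected project duration μ = 37 weeks. Critical path: C → F → H → I.

Variance along critical path = 0.444 + 1.778 + 1.778 + 1.778 = 5.778
σ = √5.778 = 2.404 weeks

2.40 weeks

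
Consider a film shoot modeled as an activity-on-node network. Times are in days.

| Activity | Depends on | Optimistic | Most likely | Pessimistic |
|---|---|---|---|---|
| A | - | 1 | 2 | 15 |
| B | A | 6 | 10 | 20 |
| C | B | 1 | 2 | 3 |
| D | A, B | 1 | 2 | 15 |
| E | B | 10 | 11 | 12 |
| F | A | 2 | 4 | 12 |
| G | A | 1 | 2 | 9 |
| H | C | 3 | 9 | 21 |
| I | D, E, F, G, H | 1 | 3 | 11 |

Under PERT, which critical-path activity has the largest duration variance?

te_A = (1 + 4·2 + 15)/6 = 24/6 = 4; σ²_A = ((15−1)/6)² = 5.444
te_B = (6 + 4·10 + 20)/6 = 66/6 = 11; σ²_B = ((20−6)/6)² = 5.444
te_C = (1 + 4·2 + 3)/6 = 12/6 = 2; σ²_C = ((3−1)/6)² = 0.111
te_D = (1 + 4·2 + 15)/6 = 24/6 = 4; σ²_D = ((15−1)/6)² = 5.444
te_E = (10 + 4·11 + 12)/6 = 66/6 = 11; σ²_E = ((12−10)/6)² = 0.111
te_F = (2 + 4·4 + 12)/6 = 30/6 = 5; σ²_F = ((12−2)/6)² = 2.778
te_G = (1 + 4·2 + 9)/6 = 18/6 = 3; σ²_G = ((9−1)/6)² = 1.778
te_H = (3 + 4·9 + 21)/6 = 60/6 = 10; σ²_H = ((21−3)/6)² = 9.000
te_I = (1 + 4·3 + 11)/6 = 24/6 = 4; σ²_I = ((11−1)/6)² = 2.778

Forward pass:
ES_A = 0; EF_A = 4
ES_B = 4; EF_B = 4+11 = 15
ES_C = 15; EF_C = 15+2 = 17
ES_D = max(EF_A=4, EF_B=15) = 15; EF_D = 15+4 = 19
ES_E = 15; EF_E = 15+11 = 26
ES_F = 4; EF_F = 4+5 = 9
ES_G = 4; EF_G = 4+3 = 7
ES_H = 17; EF_H = 17+10 = 27
ES_I = max(EF_D=19, EF_E=26, EF_F=9, EF_G=7, EF_H=27) = 27; EF_I = 27+4 = 31
Expected project duration μ = 31 days. Critical path: A → B → C → H → I.

Variances on critical path: σ²_A=5.444, σ²_B=5.444, σ²_C=0.111, σ²_H=9.000, σ²_I=2.778.
Largest is σ²_H = 9.000.

H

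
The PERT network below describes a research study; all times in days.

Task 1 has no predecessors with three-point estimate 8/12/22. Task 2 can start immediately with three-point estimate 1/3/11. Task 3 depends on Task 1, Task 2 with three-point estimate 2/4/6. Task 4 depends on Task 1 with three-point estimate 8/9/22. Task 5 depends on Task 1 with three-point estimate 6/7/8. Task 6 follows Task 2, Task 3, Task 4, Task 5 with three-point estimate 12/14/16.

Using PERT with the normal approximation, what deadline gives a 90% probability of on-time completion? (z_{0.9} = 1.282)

te_Task 1 = (8 + 4·12 + 22)/6 = 78/6 = 13; σ²_Task 1 = ((22−8)/6)² = 5.444
te_Task 2 = (1 + 4·3 + 11)/6 = 24/6 = 4; σ²_Task 2 = ((11−1)/6)² = 2.778
te_Task 3 = (2 + 4·4 + 6)/6 = 24/6 = 4; σ²_Task 3 = ((6−2)/6)² = 0.444
te_Task 4 = (8 + 4·9 + 22)/6 = 66/6 = 11; σ²_Task 4 = ((22−8)/6)² = 5.444
te_Task 5 = (6 + 4·7 + 8)/6 = 42/6 = 7; σ²_Task 5 = ((8−6)/6)² = 0.111
te_Task 6 = (12 + 4·14 + 16)/6 = 84/6 = 14; σ²_Task 6 = ((16−12)/6)² = 0.444

Forward pass:
ES_Task 1 = 0; EF_Task 1 = 13
ES_Task 2 = 0; EF_Task 2 = 4
ES_Task 3 = max(EF_Task 1=13, EF_Task 2=4) = 13; EF_Task 3 = 13+4 = 17
ES_Task 4 = 13; EF_Task 4 = 13+11 = 24
ES_Task 5 = 13; EF_Task 5 = 13+7 = 20
ES_Task 6 = max(EF_Task 2=4, EF_Task 3=17, EF_Task 4=24, EF_Task 5=20) = 24; EF_Task 6 = 24+14 = 38
Expected project duration μ = 38 days. Critical path: Task 1 → Task 4 → Task 6.

Variance along critical path = 5.444 + 5.444 + 0.444 = 11.333; σ = 3.367 days.
D = μ + z·σ = 38 + 1.282·3.367 = 42.3 days

42.3 days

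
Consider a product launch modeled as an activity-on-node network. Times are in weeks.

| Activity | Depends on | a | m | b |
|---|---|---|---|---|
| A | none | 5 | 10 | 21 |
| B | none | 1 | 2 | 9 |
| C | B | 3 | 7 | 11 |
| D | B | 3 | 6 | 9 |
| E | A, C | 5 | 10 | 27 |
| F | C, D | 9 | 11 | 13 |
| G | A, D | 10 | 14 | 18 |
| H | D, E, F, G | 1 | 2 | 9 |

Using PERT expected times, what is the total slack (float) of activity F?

4 weeks

te_A = (5 + 4·10 + 21)/6 = 66/6 = 11
te_B = (1 + 4·2 + 9)/6 = 18/6 = 3
te_C = (3 + 4·7 + 11)/6 = 42/6 = 7
te_D = (3 + 4·6 + 9)/6 = 36/6 = 6
te_E = (5 + 4·10 + 27)/6 = 72/6 = 12
te_F = (9 + 4·11 + 13)/6 = 66/6 = 11
te_G = (10 + 4·14 + 18)/6 = 84/6 = 14
te_H = (1 + 4·2 + 9)/6 = 18/6 = 3

Forward pass:
ES_A = 0; EF_A = 11
ES_B = 0; EF_B = 3
ES_C = 3; EF_C = 3+7 = 10
ES_D = 3; EF_D = 3+6 = 9
ES_E = max(EF_A=11, EF_C=10) = 11; EF_E = 11+12 = 23
ES_F = max(EF_C=10, EF_D=9) = 10; EF_F = 10+11 = 21
ES_G = max(EF_A=11, EF_D=9) = 11; EF_G = 11+14 = 25
ES_H = max(EF_D=9, EF_E=23, EF_F=21, EF_G=25) = 25; EF_H = 25+3 = 28
Expected project duration μ = 28 weeks. Critical path: A → G → H.

Backward pass:
LF_H = 28; LS_H = 28−3 = 25
LF_G = LS_H = 25; LS_G = 25−14 = 11
LF_F = LS_H = 25; LS_F = 25−11 = 14
LF_E = LS_H = 25; LS_E = 25−12 = 13
LF_D = min(LS_F=14, LS_G=11, LS_H=25) = 11; LS_D = 11−6 = 5
LF_C = min(LS_E=13, LS_F=14) = 13; LS_C = 13−7 = 6
LF_B = min(LS_C=6, LS_D=5) = 5; LS_B = 5−3 = 2
LF_A = min(LS_E=13, LS_G=11) = 11; LS_A = 11−11 = 0
Slack_F = LS_F − ES_F = 14 − 10 = 4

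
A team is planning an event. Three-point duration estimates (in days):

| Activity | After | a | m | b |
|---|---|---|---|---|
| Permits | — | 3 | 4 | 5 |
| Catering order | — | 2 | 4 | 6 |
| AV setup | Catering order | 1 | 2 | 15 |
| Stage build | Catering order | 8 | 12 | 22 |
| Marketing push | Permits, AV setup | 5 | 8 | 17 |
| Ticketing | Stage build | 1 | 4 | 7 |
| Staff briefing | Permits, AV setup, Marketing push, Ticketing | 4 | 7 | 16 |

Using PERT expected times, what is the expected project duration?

29 days

te_Permits = (3 + 4·4 + 5)/6 = 24/6 = 4
te_Catering order = (2 + 4·4 + 6)/6 = 24/6 = 4
te_AV setup = (1 + 4·2 + 15)/6 = 24/6 = 4
te_Stage build = (8 + 4·12 + 22)/6 = 78/6 = 13
te_Marketing push = (5 + 4·8 + 17)/6 = 54/6 = 9
te_Ticketing = (1 + 4·4 + 7)/6 = 24/6 = 4
te_Staff briefing = (4 + 4·7 + 16)/6 = 48/6 = 8

Forward pass:
ES_Permits = 0; EF_Permits = 4
ES_Catering order = 0; EF_Catering order = 4
ES_AV setup = 4; EF_AV setup = 4+4 = 8
ES_Stage build = 4; EF_Stage build = 4+13 = 17
ES_Marketing push = max(EF_Permits=4, EF_AV setup=8) = 8; EF_Marketing push = 8+9 = 17
ES_Ticketing = 17; EF_Ticketing = 17+4 = 21
ES_Staff briefing = max(EF_Permits=4, EF_AV setup=8, EF_Marketing push=17, EF_Ticketing=21) = 21; EF_Staff briefing = 21+8 = 29
Expected project duration μ = 29 days. Critical path: Catering order → Stage build → Ticketing → Staff briefing.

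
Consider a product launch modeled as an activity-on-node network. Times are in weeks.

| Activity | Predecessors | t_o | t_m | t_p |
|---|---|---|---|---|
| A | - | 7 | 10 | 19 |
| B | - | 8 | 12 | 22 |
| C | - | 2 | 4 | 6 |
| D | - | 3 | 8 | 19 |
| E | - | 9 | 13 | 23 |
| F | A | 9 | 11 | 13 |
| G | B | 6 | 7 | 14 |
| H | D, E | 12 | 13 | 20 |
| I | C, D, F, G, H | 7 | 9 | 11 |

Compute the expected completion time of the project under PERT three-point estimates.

37 weeks

te_A = (7 + 4·10 + 19)/6 = 66/6 = 11
te_B = (8 + 4·12 + 22)/6 = 78/6 = 13
te_C = (2 + 4·4 + 6)/6 = 24/6 = 4
te_D = (3 + 4·8 + 19)/6 = 54/6 = 9
te_E = (9 + 4·13 + 23)/6 = 84/6 = 14
te_F = (9 + 4·11 + 13)/6 = 66/6 = 11
te_G = (6 + 4·7 + 14)/6 = 48/6 = 8
te_H = (12 + 4·13 + 20)/6 = 84/6 = 14
te_I = (7 + 4·9 + 11)/6 = 54/6 = 9

Forward pass:
ES_A = 0; EF_A = 11
ES_B = 0; EF_B = 13
ES_C = 0; EF_C = 4
ES_D = 0; EF_D = 9
ES_E = 0; EF_E = 14
ES_F = 11; EF_F = 11+11 = 22
ES_G = 13; EF_G = 13+8 = 21
ES_H = max(EF_D=9, EF_E=14) = 14; EF_H = 14+14 = 28
ES_I = max(EF_C=4, EF_D=9, EF_F=22, EF_G=21, EF_H=28) = 28; EF_I = 28+9 = 37
Expected project duration μ = 37 weeks. Critical path: E → H → I.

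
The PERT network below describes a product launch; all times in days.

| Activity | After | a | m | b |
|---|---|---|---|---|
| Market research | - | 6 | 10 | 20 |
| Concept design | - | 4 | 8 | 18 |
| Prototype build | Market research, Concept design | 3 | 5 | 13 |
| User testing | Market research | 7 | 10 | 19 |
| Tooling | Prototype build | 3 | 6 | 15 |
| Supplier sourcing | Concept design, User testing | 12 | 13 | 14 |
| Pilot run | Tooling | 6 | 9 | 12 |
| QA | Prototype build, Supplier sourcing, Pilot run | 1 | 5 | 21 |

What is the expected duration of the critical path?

42 days

te_Market research = (6 + 4·10 + 20)/6 = 66/6 = 11
te_Concept design = (4 + 4·8 + 18)/6 = 54/6 = 9
te_Prototype build = (3 + 4·5 + 13)/6 = 36/6 = 6
te_User testing = (7 + 4·10 + 19)/6 = 66/6 = 11
te_Tooling = (3 + 4·6 + 15)/6 = 42/6 = 7
te_Supplier sourcing = (12 + 4·13 + 14)/6 = 78/6 = 13
te_Pilot run = (6 + 4·9 + 12)/6 = 54/6 = 9
te_QA = (1 + 4·5 + 21)/6 = 42/6 = 7

Forward pass:
ES_Market research = 0; EF_Market research = 11
ES_Concept design = 0; EF_Concept design = 9
ES_Prototype build = max(EF_Market research=11, EF_Concept design=9) = 11; EF_Prototype build = 11+6 = 17
ES_User testing = 11; EF_User testing = 11+11 = 22
ES_Tooling = 17; EF_Tooling = 17+7 = 24
ES_Supplier sourcing = max(EF_Concept design=9, EF_User testing=22) = 22; EF_Supplier sourcing = 22+13 = 35
ES_Pilot run = 24; EF_Pilot run = 24+9 = 33
ES_QA = max(EF_Prototype build=17, EF_Supplier sourcing=35, EF_Pilot run=33) = 35; EF_QA = 35+7 = 42
Expected project duration μ = 42 days. Critical path: Market research → User testing → Supplier sourcing → QA.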